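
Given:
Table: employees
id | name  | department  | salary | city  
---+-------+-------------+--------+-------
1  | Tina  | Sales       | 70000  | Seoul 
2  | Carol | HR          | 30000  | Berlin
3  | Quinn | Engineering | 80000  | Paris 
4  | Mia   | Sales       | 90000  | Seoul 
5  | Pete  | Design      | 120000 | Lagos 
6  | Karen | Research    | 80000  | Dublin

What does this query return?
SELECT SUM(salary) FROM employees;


SUM(salary) = 70000 + 30000 + 80000 + 90000 + 120000 + 80000 = 470000

470000


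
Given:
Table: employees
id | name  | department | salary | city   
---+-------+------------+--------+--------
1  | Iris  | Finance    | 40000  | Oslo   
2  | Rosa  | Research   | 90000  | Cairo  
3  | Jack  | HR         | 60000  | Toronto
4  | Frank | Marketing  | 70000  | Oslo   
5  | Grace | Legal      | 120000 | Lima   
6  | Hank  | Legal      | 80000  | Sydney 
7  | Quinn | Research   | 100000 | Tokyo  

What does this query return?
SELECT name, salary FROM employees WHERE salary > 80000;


Filtering: salary > 80000
Matching: 3 rows

3 rows:
Rosa, 90000
Grace, 120000
Quinn, 100000


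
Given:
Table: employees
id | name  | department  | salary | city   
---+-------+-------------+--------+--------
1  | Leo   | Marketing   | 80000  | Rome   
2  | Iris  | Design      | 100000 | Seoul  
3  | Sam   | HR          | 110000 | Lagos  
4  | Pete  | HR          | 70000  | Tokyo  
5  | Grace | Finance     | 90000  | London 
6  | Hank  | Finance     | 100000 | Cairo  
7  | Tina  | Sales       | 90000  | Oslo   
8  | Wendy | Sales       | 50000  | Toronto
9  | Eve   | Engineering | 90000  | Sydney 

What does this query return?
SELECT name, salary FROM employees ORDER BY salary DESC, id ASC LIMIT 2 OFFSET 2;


Sort by salary DESC (id ASC tiebreak), then skip 2 and take 2
Rows 3 through 4

2 rows:
Hank, 100000
Grace, 90000


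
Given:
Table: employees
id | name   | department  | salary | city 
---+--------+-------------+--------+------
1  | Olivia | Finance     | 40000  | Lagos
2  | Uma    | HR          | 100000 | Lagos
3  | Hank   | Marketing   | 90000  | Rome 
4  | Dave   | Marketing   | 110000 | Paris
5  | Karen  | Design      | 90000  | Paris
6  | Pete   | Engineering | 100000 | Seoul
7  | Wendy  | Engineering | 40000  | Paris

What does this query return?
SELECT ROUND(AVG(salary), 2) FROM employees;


SUM(salary) = 570000
COUNT = 7
ROUND(AVG, 2) = ROUND(570000 / 7, 2) = 81428.57

81428.57


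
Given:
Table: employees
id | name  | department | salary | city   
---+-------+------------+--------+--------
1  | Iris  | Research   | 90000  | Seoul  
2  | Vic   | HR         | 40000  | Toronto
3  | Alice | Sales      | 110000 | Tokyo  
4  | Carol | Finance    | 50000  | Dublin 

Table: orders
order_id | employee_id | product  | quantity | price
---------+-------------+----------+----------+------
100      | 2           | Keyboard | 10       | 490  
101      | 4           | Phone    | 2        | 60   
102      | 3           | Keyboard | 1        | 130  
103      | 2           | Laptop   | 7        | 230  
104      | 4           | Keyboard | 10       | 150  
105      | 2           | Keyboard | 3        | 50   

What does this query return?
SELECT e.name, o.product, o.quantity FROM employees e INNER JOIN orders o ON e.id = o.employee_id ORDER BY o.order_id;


Joining employees.id = orders.employee_id:
  employee Vic (id=2) -> order Keyboard
  employee Carol (id=4) -> order Phone
  employee Alice (id=3) -> order Keyboard
  employee Vic (id=2) -> order Laptop
  employee Carol (id=4) -> order Keyboard
  employee Vic (id=2) -> order Keyboard


6 rows:
Vic, Keyboard, 10
Carol, Phone, 2
Alice, Keyboard, 1
Vic, Laptop, 7
Carol, Keyboard, 10
Vic, Keyboard, 3


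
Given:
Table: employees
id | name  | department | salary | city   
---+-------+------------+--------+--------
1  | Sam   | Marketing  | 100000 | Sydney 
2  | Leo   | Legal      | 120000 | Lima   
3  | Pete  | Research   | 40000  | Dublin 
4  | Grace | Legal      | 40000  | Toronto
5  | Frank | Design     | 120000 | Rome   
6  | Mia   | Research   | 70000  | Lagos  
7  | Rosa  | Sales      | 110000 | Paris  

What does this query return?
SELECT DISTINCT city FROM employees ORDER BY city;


All 'city' values (row order): Sydney, Lima, Dublin, Toronto, Rome, Lagos, Paris
Removing duplicates leaves 7 unique value(s).

7 values:
Dublin
Lagos
Lima
Paris
Rome
Sydney
Toronto


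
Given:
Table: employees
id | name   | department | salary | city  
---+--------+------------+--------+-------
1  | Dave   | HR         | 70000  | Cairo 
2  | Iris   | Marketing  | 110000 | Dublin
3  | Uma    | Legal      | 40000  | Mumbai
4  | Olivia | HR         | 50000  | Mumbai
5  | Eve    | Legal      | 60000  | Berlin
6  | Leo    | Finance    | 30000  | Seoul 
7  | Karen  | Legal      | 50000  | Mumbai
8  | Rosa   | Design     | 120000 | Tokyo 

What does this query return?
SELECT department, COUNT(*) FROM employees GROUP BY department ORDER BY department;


Assigning each row to its department group:
  Dave -> HR
  Iris -> Marketing
  Uma -> Legal
  Olivia -> HR
  Eve -> Legal
  Leo -> Finance
  Karen -> Legal
  Rosa -> Design


5 groups:
Design, 1
Finance, 1
HR, 2
Legal, 3
Marketing, 1


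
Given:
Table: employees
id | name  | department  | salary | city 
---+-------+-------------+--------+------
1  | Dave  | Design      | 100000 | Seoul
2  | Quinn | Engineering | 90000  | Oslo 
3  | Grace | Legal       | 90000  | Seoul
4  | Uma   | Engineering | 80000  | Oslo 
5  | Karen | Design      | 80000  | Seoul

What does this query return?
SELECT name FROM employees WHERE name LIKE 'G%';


LIKE 'G%' matches names starting with 'G'
Matching: 1

1 rows:
Grace


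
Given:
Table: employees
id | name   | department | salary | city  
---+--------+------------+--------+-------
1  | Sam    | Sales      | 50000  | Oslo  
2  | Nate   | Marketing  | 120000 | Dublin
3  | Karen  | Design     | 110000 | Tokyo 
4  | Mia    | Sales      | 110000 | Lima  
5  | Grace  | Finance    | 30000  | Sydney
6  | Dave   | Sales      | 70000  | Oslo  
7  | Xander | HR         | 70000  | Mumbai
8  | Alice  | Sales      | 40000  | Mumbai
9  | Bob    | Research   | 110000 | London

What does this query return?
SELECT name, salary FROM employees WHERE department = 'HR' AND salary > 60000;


Filtering: department = 'HR' AND salary > 60000
Matching: 1 rows

1 rows:
Xander, 70000


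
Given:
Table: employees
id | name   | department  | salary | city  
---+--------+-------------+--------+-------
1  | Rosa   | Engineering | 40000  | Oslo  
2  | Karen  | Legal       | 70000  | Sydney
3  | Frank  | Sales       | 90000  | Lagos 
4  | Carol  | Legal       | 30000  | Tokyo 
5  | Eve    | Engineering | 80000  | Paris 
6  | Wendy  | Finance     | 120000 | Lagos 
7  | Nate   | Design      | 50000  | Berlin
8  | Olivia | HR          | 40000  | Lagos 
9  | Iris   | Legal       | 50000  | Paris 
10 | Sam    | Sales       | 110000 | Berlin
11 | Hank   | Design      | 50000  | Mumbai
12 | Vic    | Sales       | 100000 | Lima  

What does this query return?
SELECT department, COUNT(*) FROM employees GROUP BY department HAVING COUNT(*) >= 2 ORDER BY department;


Groups with count >= 2:
  Design: 2 -> PASS
  Engineering: 2 -> PASS
  Legal: 3 -> PASS
  Sales: 3 -> PASS
  Finance: 1 -> filtered out
  HR: 1 -> filtered out


4 groups:
Design, 2
Engineering, 2
Legal, 3
Sales, 3


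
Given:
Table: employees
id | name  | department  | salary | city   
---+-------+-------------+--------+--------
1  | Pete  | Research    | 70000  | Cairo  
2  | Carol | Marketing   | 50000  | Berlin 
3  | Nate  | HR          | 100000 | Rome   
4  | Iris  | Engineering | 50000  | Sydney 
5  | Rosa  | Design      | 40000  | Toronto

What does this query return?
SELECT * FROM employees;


SELECT * returns all 5 rows with all columns

5 rows:
1, Pete, Research, 70000, Cairo
2, Carol, Marketing, 50000, Berlin
3, Nate, HR, 100000, Rome
4, Iris, Engineering, 50000, Sydney
5, Rosa, Design, 40000, Toronto


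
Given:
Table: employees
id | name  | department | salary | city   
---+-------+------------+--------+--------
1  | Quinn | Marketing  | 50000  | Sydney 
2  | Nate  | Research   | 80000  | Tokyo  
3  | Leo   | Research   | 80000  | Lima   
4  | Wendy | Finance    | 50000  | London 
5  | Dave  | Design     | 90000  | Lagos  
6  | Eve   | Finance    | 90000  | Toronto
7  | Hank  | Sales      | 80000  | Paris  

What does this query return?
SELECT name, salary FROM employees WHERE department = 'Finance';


Filtering: department = 'Finance'
Matching rows: 2

2 rows:
Wendy, 50000
Eve, 90000


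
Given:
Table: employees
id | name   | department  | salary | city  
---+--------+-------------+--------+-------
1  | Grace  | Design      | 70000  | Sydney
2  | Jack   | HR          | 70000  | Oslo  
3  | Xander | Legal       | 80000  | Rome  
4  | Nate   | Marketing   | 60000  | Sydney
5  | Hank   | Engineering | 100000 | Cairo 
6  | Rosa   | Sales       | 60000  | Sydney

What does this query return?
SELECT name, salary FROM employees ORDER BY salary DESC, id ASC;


Sorting by salary DESC, then id ASC for ties

6 rows:
Hank, 100000
Xander, 80000
Grace, 70000
Jack, 70000
Nate, 60000
Rosa, 60000


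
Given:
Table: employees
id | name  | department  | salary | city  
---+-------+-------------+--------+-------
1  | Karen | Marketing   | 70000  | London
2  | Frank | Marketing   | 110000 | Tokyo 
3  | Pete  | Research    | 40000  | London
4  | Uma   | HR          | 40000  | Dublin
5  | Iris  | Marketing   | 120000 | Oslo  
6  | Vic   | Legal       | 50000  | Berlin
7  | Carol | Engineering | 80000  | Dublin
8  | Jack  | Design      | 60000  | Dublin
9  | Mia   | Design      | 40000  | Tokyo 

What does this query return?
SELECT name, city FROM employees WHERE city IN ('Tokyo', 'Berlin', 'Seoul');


Filtering: city IN ('Tokyo', 'Berlin', 'Seoul')
Matching: 3 rows

3 rows:
Frank, Tokyo
Vic, Berlin
Mia, Tokyo


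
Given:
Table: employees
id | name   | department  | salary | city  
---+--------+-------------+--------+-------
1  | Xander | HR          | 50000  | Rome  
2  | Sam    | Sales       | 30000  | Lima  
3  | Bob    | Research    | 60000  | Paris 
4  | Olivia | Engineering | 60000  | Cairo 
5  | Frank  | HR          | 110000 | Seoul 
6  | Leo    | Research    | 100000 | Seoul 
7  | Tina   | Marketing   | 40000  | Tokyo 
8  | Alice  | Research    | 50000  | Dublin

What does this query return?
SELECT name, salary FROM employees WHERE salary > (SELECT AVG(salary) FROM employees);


Subquery: AVG(salary) = 62500.0
Filtering: salary > 62500.0
  Frank (110000) -> MATCH
  Leo (100000) -> MATCH


2 rows:
Frank, 110000
Leo, 100000


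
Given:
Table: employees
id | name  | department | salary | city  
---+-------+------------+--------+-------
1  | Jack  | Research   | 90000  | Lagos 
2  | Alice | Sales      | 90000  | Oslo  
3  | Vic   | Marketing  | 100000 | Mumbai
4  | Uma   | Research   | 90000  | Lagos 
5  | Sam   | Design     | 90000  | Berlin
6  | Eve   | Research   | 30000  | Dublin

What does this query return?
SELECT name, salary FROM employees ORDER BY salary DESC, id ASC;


Sorting by salary DESC, then id ASC for ties

6 rows:
Vic, 100000
Jack, 90000
Alice, 90000
Uma, 90000
Sam, 90000
Eve, 30000


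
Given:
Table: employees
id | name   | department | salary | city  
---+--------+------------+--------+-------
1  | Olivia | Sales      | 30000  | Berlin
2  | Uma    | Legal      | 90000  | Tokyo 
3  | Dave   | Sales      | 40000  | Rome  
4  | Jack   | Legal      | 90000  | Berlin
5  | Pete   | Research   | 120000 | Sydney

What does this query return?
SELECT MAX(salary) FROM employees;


Salaries: 30000, 90000, 40000, 90000, 120000
MAX = 120000

120000


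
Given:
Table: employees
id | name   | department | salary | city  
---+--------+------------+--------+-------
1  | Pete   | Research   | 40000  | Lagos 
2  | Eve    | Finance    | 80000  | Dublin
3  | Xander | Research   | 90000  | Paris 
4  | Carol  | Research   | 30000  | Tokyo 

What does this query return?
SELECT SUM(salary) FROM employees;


SUM(salary) = 40000 + 80000 + 90000 + 30000 = 240000

240000


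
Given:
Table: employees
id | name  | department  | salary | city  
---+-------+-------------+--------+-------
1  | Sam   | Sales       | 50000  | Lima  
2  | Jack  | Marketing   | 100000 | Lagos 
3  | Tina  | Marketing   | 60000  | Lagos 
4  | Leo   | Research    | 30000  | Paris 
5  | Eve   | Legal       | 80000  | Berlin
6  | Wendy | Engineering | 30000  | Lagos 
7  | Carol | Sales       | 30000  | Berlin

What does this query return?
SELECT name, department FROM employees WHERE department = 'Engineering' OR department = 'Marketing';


Filtering: department = 'Engineering' OR 'Marketing'
Matching: 3 rows

3 rows:
Jack, Marketing
Tina, Marketing
Wendy, Engineering


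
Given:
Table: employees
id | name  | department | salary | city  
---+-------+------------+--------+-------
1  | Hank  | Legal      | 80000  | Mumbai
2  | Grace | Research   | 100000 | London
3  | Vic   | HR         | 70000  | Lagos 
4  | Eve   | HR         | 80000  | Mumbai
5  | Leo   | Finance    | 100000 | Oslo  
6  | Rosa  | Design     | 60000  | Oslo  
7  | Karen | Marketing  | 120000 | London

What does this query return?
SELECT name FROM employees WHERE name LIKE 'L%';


LIKE 'L%' matches names starting with 'L'
Matching: 1

1 rows:
Leo


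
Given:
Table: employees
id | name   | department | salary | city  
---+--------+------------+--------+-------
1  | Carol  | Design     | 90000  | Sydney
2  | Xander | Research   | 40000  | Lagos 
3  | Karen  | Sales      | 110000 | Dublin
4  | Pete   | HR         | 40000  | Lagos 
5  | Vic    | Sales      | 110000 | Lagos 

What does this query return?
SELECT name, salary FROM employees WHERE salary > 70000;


Filtering: salary > 70000
Matching: 3 rows

3 rows:
Carol, 90000
Karen, 110000
Vic, 110000


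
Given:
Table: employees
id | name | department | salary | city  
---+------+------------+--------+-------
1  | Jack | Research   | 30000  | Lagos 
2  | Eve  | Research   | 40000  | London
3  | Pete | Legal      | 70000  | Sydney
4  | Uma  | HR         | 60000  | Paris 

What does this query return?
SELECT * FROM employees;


SELECT * returns all 4 rows with all columns

4 rows:
1, Jack, Research, 30000, Lagos
2, Eve, Research, 40000, London
3, Pete, Legal, 70000, Sydney
4, Uma, HR, 60000, Paris


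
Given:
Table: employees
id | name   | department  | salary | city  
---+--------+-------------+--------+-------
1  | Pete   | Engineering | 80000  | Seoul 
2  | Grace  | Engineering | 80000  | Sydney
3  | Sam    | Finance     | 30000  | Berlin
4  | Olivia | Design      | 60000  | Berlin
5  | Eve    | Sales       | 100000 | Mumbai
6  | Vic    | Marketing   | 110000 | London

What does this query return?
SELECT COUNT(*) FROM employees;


COUNT(*) counts all rows

6


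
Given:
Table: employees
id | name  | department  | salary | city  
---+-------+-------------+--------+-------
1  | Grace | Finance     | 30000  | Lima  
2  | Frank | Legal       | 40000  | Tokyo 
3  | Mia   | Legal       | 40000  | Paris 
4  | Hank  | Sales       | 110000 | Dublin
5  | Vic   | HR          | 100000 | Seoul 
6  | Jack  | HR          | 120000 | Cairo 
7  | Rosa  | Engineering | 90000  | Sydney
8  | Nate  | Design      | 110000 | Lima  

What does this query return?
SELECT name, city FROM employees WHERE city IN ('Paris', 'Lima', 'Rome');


Filtering: city IN ('Paris', 'Lima', 'Rome')
Matching: 3 rows

3 rows:
Grace, Lima
Mia, Paris
Nate, Lima


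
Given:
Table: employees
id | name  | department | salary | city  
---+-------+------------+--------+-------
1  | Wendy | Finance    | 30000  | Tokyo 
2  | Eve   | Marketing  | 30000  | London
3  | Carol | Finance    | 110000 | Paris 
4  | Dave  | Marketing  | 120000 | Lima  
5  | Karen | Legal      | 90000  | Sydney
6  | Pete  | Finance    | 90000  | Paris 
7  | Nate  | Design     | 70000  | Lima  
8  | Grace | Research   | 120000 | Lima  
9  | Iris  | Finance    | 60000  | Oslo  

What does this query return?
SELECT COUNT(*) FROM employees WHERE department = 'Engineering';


Counting rows where department = 'Engineering'


0


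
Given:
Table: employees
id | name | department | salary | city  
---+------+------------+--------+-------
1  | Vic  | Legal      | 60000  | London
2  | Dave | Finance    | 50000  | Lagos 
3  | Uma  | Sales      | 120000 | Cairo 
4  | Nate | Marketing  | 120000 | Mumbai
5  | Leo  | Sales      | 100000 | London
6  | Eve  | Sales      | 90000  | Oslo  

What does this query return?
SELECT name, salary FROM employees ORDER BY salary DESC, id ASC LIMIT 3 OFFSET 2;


Sort by salary DESC (id ASC tiebreak), then skip 2 and take 3
Rows 3 through 5

3 rows:
Leo, 100000
Eve, 90000
Vic, 60000


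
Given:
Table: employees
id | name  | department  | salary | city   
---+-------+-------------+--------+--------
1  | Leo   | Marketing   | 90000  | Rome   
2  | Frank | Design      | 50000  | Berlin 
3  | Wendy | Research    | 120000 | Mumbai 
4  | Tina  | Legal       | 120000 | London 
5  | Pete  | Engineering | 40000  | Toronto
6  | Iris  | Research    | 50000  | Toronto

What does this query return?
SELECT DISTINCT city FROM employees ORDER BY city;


All 'city' values (row order): Rome, Berlin, Mumbai, London, Toronto, Toronto
Removing duplicates leaves 5 unique value(s).

5 values:
Berlin
London
Mumbai
Rome
Toronto


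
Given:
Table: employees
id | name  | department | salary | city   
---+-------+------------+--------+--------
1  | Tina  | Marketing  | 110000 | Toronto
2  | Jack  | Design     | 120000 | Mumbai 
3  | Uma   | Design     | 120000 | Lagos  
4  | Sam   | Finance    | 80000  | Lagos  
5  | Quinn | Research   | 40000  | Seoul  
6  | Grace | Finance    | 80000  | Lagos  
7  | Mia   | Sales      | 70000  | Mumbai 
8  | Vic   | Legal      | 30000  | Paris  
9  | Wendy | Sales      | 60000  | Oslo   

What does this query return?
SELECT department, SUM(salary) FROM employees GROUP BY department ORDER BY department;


Summing salary within each department:
  Design: 120000 + 120000 = 240000
  Finance: 80000 + 80000 = 160000
  Legal: 30000 = 30000
  Marketing: 110000 = 110000
  Research: 40000 = 40000
  Sales: 70000 + 60000 = 130000


6 groups:
Design, 240000
Finance, 160000
Legal, 30000
Marketing, 110000
Research, 40000
Sales, 130000


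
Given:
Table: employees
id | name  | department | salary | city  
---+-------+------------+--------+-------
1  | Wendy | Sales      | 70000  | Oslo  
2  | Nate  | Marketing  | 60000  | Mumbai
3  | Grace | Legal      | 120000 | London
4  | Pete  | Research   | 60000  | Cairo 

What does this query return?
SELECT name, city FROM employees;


Projecting columns: name, city

4 rows:
Wendy, Oslo
Nate, Mumbai
Grace, London
Pete, Cairo


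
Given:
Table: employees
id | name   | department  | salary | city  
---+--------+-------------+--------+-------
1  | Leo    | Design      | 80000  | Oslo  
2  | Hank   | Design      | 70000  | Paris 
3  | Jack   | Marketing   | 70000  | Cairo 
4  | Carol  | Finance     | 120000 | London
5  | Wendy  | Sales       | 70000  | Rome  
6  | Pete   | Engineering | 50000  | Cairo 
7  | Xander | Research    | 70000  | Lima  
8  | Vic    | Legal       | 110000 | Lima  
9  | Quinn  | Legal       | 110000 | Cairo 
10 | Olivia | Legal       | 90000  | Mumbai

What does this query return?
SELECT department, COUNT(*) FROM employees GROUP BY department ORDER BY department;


Assigning each row to its department group:
  Leo -> Design
  Hank -> Design
  Jack -> Marketing
  Carol -> Finance
  Wendy -> Sales
  Pete -> Engineering
  Xander -> Research
  Vic -> Legal
  Quinn -> Legal
  Olivia -> Legal


7 groups:
Design, 2
Engineering, 1
Finance, 1
Legal, 3
Marketing, 1
Research, 1
Sales, 1


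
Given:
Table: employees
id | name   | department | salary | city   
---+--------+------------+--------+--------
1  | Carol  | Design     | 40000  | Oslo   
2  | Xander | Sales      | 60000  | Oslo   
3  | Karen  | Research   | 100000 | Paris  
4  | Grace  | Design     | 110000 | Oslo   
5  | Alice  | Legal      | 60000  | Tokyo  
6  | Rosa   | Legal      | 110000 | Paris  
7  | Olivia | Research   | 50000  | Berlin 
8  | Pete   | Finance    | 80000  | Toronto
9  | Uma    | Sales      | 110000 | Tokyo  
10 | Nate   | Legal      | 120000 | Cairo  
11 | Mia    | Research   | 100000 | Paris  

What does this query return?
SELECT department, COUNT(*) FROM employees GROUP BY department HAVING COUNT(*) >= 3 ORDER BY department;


Groups with count >= 3:
  Legal: 3 -> PASS
  Research: 3 -> PASS
  Design: 2 -> filtered out
  Finance: 1 -> filtered out
  Sales: 2 -> filtered out


2 groups:
Legal, 3
Research, 3


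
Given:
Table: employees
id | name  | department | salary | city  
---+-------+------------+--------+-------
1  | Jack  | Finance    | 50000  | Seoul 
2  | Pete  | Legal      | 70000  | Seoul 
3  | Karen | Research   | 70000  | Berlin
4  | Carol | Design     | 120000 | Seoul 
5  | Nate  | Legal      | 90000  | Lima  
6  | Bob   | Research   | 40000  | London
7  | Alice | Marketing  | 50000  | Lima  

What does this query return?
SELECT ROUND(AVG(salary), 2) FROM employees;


SUM(salary) = 490000
COUNT = 7
ROUND(AVG, 2) = ROUND(490000 / 7, 2) = 70000.0

70000.0


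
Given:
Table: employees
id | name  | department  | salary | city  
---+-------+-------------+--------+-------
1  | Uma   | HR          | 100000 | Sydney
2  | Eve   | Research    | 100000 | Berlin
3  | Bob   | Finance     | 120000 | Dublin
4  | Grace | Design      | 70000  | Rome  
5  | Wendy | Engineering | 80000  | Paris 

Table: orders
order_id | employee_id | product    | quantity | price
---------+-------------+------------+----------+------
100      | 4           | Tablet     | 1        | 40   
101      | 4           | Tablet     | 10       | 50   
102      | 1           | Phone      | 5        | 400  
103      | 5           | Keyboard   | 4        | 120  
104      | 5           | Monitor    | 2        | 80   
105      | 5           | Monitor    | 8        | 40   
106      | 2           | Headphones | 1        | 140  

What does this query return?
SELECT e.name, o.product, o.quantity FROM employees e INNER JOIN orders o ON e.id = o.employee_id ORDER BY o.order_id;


Joining employees.id = orders.employee_id:
  employee Grace (id=4) -> order Tablet
  employee Grace (id=4) -> order Tablet
  employee Uma (id=1) -> order Phone
  employee Wendy (id=5) -> order Keyboard
  employee Wendy (id=5) -> order Monitor
  employee Wendy (id=5) -> order Monitor
  employee Eve (id=2) -> order Headphones


7 rows:
Grace, Tablet, 1
Grace, Tablet, 10
Uma, Phone, 5
Wendy, Keyboard, 4
Wendy, Monitor, 2
Wendy, Monitor, 8
Eve, Headphones, 1


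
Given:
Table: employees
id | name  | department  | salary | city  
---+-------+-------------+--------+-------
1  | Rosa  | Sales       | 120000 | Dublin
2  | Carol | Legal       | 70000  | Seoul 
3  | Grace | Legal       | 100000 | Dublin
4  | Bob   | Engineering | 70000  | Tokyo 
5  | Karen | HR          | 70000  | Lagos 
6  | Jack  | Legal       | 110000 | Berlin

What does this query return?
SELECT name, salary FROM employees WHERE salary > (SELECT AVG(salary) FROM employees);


Subquery: AVG(salary) = 90000.0
Filtering: salary > 90000.0
  Rosa (120000) -> MATCH
  Grace (100000) -> MATCH
  Jack (110000) -> MATCH


3 rows:
Rosa, 120000
Grace, 100000
Jack, 110000


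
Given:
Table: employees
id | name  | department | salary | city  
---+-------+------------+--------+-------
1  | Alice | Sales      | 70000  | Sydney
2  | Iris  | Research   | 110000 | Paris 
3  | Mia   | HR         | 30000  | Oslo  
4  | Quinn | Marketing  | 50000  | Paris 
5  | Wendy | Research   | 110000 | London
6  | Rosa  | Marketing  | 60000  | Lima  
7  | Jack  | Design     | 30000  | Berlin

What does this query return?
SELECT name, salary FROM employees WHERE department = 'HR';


Filtering: department = 'HR'
Matching rows: 1

1 rows:
Mia, 30000


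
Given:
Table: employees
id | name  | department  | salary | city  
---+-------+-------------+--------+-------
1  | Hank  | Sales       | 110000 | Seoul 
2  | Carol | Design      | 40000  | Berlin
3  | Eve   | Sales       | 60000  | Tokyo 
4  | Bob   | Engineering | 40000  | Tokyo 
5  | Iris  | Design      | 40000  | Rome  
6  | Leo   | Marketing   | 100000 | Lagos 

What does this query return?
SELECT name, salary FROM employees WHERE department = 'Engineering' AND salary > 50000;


Filtering: department = 'Engineering' AND salary > 50000
Matching: 0 rows

Empty result set (0 rows)


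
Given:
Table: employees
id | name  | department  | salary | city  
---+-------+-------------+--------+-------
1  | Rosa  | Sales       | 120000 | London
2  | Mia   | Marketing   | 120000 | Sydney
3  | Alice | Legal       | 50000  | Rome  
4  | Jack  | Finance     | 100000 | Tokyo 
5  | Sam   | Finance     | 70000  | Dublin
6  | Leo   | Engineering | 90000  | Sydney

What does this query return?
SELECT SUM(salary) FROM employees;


SUM(salary) = 120000 + 120000 + 50000 + 100000 + 70000 + 90000 = 550000

550000


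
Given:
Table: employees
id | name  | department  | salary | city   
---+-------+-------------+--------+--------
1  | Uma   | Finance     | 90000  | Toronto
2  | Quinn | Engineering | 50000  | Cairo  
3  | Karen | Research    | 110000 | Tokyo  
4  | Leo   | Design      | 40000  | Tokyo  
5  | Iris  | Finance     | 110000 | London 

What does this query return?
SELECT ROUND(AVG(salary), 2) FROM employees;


SUM(salary) = 400000
COUNT = 5
ROUND(AVG, 2) = ROUND(400000 / 5, 2) = 80000.0

80000.0


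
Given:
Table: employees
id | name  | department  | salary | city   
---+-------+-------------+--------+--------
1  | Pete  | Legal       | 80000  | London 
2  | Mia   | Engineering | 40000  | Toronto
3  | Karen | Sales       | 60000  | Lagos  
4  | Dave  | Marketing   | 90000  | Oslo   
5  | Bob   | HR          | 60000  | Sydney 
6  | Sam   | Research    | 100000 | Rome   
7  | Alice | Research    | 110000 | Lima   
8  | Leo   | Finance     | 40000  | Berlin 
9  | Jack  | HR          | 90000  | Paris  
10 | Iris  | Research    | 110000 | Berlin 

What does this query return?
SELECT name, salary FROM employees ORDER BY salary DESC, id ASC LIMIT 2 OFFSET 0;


Sort by salary DESC (id ASC tiebreak), then skip 0 and take 2
Rows 1 through 2

2 rows:
Alice, 110000
Iris, 110000


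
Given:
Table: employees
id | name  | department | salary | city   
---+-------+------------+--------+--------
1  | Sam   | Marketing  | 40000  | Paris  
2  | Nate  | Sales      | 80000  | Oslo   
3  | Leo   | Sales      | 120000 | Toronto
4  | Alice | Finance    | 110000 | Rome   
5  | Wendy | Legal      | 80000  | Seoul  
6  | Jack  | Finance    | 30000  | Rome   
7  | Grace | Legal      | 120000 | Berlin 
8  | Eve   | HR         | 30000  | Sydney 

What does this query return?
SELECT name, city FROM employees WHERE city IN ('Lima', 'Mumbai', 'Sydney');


Filtering: city IN ('Lima', 'Mumbai', 'Sydney')
Matching: 1 rows

1 rows:
Eve, Sydney


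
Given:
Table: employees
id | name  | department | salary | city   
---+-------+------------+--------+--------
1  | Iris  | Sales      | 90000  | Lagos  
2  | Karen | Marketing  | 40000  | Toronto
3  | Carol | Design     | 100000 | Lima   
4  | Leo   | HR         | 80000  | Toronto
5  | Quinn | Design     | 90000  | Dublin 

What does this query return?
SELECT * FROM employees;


SELECT * returns all 5 rows with all columns

5 rows:
1, Iris, Sales, 90000, Lagos
2, Karen, Marketing, 40000, Toronto
3, Carol, Design, 100000, Lima
4, Leo, HR, 80000, Toronto
5, Quinn, Design, 90000, Dublin


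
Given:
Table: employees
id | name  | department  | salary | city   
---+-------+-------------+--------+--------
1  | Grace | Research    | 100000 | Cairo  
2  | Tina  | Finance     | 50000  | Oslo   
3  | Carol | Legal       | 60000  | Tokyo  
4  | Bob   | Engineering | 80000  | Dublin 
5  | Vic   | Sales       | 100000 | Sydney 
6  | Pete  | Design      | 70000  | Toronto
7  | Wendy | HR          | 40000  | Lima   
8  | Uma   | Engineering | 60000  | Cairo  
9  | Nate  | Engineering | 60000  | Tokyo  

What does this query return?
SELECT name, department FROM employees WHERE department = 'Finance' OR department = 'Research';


Filtering: department = 'Finance' OR 'Research'
Matching: 2 rows

2 rows:
Grace, Research
Tina, Finance


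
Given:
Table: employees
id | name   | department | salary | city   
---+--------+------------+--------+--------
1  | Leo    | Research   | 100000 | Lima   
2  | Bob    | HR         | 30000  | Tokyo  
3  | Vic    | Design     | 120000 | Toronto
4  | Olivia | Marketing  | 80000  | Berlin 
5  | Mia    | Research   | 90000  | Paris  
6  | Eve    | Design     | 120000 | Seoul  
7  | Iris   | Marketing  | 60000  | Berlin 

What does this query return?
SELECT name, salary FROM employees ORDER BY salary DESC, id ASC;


Sorting by salary DESC, then id ASC for ties

7 rows:
Vic, 120000
Eve, 120000
Leo, 100000
Mia, 90000
Olivia, 80000
Iris, 60000
Bob, 30000


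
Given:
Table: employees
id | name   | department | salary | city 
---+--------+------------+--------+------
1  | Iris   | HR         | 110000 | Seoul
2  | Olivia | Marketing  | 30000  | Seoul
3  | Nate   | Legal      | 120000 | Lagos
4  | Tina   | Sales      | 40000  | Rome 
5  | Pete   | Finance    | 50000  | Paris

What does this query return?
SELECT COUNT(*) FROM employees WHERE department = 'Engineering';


Counting rows where department = 'Engineering'


0


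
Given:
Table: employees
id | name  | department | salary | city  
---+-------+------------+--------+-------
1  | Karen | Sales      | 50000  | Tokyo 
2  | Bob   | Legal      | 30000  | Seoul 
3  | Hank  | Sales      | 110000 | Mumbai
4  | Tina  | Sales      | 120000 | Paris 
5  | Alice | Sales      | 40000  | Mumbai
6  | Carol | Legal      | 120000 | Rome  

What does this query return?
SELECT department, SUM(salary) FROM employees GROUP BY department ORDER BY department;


Summing salary within each department:
  Legal: 30000 + 120000 = 150000
  Sales: 50000 + 110000 + 120000 + 40000 = 320000


2 groups:
Legal, 150000
Sales, 320000


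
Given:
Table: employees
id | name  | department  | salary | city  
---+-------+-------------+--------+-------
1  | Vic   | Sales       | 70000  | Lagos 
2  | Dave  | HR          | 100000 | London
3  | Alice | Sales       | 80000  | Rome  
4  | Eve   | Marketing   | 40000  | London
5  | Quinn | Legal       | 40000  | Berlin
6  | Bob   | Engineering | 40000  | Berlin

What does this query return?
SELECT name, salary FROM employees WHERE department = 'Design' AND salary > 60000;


Filtering: department = 'Design' AND salary > 60000
Matching: 0 rows

Empty result set (0 rows)


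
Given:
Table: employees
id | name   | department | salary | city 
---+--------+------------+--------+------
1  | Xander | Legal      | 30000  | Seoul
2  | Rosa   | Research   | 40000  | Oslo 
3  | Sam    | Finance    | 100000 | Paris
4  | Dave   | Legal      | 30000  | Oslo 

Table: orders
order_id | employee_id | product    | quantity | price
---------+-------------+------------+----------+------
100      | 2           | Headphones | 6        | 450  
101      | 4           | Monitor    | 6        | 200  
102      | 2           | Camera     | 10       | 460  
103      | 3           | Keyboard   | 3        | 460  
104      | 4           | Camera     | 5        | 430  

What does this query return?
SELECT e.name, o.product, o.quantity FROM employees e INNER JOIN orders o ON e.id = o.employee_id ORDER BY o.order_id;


Joining employees.id = orders.employee_id:
  employee Rosa (id=2) -> order Headphones
  employee Dave (id=4) -> order Monitor
  employee Rosa (id=2) -> order Camera
  employee Sam (id=3) -> order Keyboard
  employee Dave (id=4) -> order Camera


5 rows:
Rosa, Headphones, 6
Dave, Monitor, 6
Rosa, Camera, 10
Sam, Keyboard, 3
Dave, Camera, 5


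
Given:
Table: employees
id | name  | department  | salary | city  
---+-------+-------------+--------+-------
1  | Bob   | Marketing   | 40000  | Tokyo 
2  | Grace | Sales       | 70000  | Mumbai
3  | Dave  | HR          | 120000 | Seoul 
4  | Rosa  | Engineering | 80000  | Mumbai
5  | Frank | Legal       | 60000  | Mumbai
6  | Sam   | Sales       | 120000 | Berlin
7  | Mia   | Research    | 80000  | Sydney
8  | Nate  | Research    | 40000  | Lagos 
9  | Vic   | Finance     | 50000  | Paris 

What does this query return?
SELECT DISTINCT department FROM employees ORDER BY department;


All 'department' values (row order): Marketing, Sales, HR, Engineering, Legal, Sales, Research, Research, Finance
Removing duplicates leaves 7 unique value(s).

7 values:
Engineering
Finance
HR
Legal
Marketing
Research
Sales


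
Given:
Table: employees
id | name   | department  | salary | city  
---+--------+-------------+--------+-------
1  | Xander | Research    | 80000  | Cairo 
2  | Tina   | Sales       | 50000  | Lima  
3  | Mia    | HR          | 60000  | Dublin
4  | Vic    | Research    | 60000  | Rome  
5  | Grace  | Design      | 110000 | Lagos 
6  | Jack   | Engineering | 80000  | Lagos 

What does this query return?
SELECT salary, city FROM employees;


Projecting columns: salary, city

6 rows:
80000, Cairo
50000, Lima
60000, Dublin
60000, Rome
110000, Lagos
80000, Lagos


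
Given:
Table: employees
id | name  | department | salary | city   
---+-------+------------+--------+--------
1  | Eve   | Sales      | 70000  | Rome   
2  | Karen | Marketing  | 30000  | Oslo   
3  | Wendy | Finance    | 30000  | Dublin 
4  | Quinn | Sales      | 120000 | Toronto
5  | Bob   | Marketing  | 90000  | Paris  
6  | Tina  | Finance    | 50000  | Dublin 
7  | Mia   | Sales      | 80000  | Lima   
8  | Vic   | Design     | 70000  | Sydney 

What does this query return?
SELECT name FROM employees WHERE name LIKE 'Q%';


LIKE 'Q%' matches names starting with 'Q'
Matching: 1

1 rows:
Quinn


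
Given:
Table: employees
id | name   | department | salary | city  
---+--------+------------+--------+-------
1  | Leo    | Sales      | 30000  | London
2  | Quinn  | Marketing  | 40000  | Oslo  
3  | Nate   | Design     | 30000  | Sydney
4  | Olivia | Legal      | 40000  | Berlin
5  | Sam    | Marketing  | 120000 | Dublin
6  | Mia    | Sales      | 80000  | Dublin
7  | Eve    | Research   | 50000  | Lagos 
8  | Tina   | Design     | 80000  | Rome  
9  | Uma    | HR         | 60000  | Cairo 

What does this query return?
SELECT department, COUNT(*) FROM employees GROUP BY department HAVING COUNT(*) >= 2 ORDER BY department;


Groups with count >= 2:
  Design: 2 -> PASS
  Marketing: 2 -> PASS
  Sales: 2 -> PASS
  HR: 1 -> filtered out
  Legal: 1 -> filtered out
  Research: 1 -> filtered out


3 groups:
Design, 2
Marketing, 2
Sales, 2


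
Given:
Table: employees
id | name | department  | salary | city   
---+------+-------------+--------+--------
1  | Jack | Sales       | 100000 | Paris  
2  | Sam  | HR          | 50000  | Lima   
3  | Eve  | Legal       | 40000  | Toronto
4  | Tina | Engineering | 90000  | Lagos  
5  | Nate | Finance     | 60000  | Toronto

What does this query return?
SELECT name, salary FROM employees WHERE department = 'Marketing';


Filtering: department = 'Marketing'
Matching rows: 0

Empty result set (0 rows)


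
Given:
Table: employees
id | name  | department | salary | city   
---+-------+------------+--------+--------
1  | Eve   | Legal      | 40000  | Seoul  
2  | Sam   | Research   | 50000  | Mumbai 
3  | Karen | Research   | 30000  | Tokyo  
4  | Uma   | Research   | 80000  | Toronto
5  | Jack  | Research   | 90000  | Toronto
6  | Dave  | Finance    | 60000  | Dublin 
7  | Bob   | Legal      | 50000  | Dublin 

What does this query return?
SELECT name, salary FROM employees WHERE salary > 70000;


Filtering: salary > 70000
Matching: 2 rows

2 rows:
Uma, 80000
Jack, 90000


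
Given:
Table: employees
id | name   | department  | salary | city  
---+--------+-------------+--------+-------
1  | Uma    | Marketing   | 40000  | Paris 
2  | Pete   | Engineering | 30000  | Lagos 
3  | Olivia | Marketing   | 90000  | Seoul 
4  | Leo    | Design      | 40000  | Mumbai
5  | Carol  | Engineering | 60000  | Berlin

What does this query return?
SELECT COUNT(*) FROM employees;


COUNT(*) counts all rows

5


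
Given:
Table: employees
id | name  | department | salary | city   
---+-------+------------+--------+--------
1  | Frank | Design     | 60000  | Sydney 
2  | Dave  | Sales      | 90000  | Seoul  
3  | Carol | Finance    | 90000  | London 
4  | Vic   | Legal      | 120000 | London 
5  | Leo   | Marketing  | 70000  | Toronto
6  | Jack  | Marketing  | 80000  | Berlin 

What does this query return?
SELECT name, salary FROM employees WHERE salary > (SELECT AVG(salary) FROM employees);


Subquery: AVG(salary) = 85000.0
Filtering: salary > 85000.0
  Dave (90000) -> MATCH
  Carol (90000) -> MATCH
  Vic (120000) -> MATCH


3 rows:
Dave, 90000
Carol, 90000
Vic, 120000


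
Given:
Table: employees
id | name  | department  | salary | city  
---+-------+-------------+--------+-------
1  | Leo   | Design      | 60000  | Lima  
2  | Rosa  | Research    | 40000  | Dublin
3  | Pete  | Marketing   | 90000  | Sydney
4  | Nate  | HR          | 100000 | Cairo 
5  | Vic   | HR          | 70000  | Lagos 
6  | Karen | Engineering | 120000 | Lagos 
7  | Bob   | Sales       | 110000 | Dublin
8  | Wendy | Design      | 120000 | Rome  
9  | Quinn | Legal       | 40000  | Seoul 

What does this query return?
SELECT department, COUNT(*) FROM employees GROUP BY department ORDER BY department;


Assigning each row to its department group:
  Leo -> Design
  Rosa -> Research
  Pete -> Marketing
  Nate -> HR
  Vic -> HR
  Karen -> Engineering
  Bob -> Sales
  Wendy -> Design
  Quinn -> Legal


7 groups:
Design, 2
Engineering, 1
HR, 2
Legal, 1
Marketing, 1
Research, 1
Sales, 1


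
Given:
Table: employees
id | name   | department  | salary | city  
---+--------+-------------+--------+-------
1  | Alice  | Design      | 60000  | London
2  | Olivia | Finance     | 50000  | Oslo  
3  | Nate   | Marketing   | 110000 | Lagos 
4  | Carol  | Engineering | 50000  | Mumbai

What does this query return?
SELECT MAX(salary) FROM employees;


Salaries: 60000, 50000, 110000, 50000
MAX = 110000

110000


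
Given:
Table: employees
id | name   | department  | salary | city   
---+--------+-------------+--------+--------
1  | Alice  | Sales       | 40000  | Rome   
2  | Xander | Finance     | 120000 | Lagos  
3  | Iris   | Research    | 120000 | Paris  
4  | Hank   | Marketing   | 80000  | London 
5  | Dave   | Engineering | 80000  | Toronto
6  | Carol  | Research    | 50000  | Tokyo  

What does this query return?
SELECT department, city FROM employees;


Projecting columns: department, city

6 rows:
Sales, Rome
Finance, Lagos
Research, Paris
Marketing, London
Engineering, Toronto
Research, Tokyo


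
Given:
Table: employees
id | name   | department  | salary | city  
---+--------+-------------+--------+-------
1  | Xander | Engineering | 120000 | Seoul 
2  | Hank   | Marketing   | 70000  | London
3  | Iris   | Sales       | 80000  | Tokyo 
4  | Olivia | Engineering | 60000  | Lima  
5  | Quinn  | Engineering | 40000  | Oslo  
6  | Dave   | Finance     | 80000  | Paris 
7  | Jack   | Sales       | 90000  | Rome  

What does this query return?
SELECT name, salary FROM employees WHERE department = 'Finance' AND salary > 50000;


Filtering: department = 'Finance' AND salary > 50000
Matching: 1 rows

1 rows:
Dave, 80000


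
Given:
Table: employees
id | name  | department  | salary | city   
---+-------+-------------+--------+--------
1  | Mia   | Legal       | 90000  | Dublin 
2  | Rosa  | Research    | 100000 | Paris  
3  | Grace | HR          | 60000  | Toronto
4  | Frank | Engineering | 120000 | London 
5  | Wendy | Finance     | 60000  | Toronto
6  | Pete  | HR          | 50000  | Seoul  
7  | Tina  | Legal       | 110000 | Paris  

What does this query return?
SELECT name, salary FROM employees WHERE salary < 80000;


Filtering: salary < 80000
Matching: 3 rows

3 rows:
Grace, 60000
Wendy, 60000
Pete, 50000


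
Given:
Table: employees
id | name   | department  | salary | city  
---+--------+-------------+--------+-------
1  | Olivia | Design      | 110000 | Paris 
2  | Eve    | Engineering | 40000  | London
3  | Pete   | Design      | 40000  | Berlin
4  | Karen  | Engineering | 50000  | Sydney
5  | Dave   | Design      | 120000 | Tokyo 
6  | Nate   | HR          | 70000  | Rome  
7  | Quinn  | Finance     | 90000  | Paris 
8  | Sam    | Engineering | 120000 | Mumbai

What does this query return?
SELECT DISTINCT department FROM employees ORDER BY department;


All 'department' values (row order): Design, Engineering, Design, Engineering, Design, HR, Finance, Engineering
Removing duplicates leaves 4 unique value(s).

4 values:
Design
Engineering
Finance
HR
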